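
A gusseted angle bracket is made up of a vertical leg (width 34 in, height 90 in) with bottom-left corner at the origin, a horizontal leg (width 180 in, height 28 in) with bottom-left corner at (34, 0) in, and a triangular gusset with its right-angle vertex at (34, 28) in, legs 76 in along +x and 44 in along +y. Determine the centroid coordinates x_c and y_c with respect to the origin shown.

vertical leg: A = 34 × 90 = 3060.00, centroid at (17.00, 45.00).
horizontal leg: A = 180 × 28 = 5040.00, centroid at (124.00, 14.00).
gusset: A = ½·76·44 = 1672.00, centroid at (59.33, 42.67).
ΣA = 9772.00 in², ΣAx_c = 776185.33 in³, ΣAy_c = 279598.67 in³.
x_c = 776185.33/9772.00 = 79.43 in; y_c = 279598.67/9772.00 = 28.61 in.

x_c = 79.43 in, y_c = 28.61 in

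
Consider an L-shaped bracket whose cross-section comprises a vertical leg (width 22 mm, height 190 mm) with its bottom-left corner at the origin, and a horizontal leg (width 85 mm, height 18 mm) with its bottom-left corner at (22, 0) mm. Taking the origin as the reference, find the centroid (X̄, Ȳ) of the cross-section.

X̄ = 25.34 mm, Ȳ = 71.96 mm

Part | A | x̄ᵢ | ȳᵢ | A·x̄ᵢ | A·ȳᵢ
vertical leg | 4180.00 | 11.00 | 95.00 | 45980.00 | 397100.00
horizontal leg | 1530.00 | 64.50 | 9.00 | 98685.00 | 13770.00
Σ | 5710.00 |  |  | 144665.00 | 410870.00
X̄ = 144665.00 / 5710.00 = 25.34 mm
Ȳ = 410870.00 / 5710.00 = 71.96 mm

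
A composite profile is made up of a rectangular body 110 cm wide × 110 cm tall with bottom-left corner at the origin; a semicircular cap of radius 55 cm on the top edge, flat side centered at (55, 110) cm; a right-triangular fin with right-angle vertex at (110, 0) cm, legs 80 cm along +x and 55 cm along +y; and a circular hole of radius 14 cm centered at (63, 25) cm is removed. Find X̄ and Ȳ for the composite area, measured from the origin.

X̄ = 64.48 cm, Ȳ = 71.82 cm

Part | A | x̄ᵢ | ȳᵢ | A·x̄ᵢ | A·ȳᵢ
rectangular body | 12100.00 | 55.00 | 55.00 | 665500.00 | 665500.00
semicircular top | 4751.66 | 55.00 | 133.34 | 261341.24 | 633599.14
triangular fin | 2200.00 | 136.67 | 18.33 | 300666.67 | 40333.33
hole | -615.75 | 63.00 | 25.00 | -38792.39 | -15393.80
Σ | 18435.91 |  |  | 1188715.52 | 1324038.67
X̄ = 1188715.52 / 18435.91 = 64.48 cm
Ȳ = 1324038.67 / 18435.91 = 71.82 cm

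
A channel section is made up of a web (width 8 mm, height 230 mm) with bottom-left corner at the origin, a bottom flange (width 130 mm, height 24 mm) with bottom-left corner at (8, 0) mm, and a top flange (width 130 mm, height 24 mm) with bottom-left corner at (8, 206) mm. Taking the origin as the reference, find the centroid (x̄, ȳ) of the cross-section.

x̄ = 57.29 mm, ȳ = 115.00 mm

Part | A | x̄ᵢ | ȳᵢ | A·x̄ᵢ | A·ȳᵢ
web | 1840.00 | 4.00 | 115.00 | 7360.00 | 211600.00
bottom flange | 3120.00 | 73.00 | 12.00 | 227760.00 | 37440.00
top flange | 3120.00 | 73.00 | 218.00 | 227760.00 | 680160.00
Σ | 8080.00 |  |  | 462880.00 | 929200.00
x̄ = 462880.00 / 8080.00 = 57.29 mm
ȳ = 929200.00 / 8080.00 = 115.00 mm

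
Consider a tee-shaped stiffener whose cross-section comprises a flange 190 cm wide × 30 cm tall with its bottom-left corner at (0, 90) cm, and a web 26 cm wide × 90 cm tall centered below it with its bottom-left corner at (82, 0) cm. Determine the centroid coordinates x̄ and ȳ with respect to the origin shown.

web: A = 26 × 90 = 2340.00, centroid at (95.00, 45.00).
flange: A = 190 × 30 = 5700.00, centroid at (95.00, 105.00).
ΣA = 8040.00 cm², ΣAx̄ = 763800.00 cm³, ΣAȳ = 703800.00 cm³.
x̄ = 763800.00/8040.00 = 95.00 cm; ȳ = 703800.00/8040.00 = 87.54 cm.

x̄ = 95.00 cm, ȳ = 87.54 cm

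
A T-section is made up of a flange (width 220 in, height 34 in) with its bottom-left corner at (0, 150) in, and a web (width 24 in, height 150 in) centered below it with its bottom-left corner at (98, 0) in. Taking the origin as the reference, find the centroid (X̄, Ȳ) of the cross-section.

Part | A | x̄ᵢ | ȳᵢ | A·x̄ᵢ | A·ȳᵢ
web | 3600.00 | 110.00 | 75.00 | 396000.00 | 270000.00
flange | 7480.00 | 110.00 | 167.00 | 822800.00 | 1249160.00
Σ | 11080.00 |  |  | 1218800.00 | 1519160.00
X̄ = 1218800.00 / 11080.00 = 110.00 in
Ȳ = 1519160.00 / 11080.00 = 137.11 in

X̄ = 110.00 in, Ȳ = 137.11 in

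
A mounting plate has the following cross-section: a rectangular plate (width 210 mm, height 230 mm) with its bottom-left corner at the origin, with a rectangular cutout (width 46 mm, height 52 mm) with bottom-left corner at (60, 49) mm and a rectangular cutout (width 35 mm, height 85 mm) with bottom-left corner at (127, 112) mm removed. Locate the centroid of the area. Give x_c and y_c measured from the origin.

plate: A = 210 × 230 = 48300.00, centroid at (105.00, 115.00).
hole 1: A = −(46 × 52) = -2392.00, centroid at (83.00, 75.00).
hole 2: A = −(35 × 85) = -2975.00, centroid at (144.50, 154.50).
ΣA = 42933.00 mm²
ΣAx_c = (48300.00)(105.00) + (-2392.00)(83.00) + (-2975.00)(144.50) = 4443076.50 mm³
ΣAy_c = (48300.00)(115.00) + (-2392.00)(75.00) + (-2975.00)(154.50) = 4915462.50 mm³
x_c = 4443076.50 / 42933.00 = 103.49 mm
y_c = 4915462.50 / 42933.00 = 114.49 mm

x_c = 103.49 mm, y_c = 114.49 mm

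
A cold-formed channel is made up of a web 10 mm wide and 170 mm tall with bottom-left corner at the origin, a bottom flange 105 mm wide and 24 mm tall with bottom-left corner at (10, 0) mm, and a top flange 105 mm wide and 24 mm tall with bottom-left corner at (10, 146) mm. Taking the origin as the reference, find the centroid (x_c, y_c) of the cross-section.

x_c = 48.00 mm, y_c = 85.00 mm

web: A = 10 × 170 = 1700.00, centroid at (5.00, 85.00).
bottom flange: A = 105 × 24 = 2520.00, centroid at (62.50, 12.00).
top flange: A = 105 × 24 = 2520.00, centroid at (62.50, 158.00).
ΣA = 6740.00 mm², ΣAx_c = 323500.00 mm³, ΣAy_c = 572900.00 mm³.
x_c = 323500.00/6740.00 = 48.00 mm; y_c = 572900.00/6740.00 = 85.00 mm.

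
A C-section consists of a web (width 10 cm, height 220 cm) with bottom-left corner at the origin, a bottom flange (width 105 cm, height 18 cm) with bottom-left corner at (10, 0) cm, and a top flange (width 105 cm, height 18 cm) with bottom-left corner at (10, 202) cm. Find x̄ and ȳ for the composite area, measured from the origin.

web: A = 10 × 220 = 2200.00, centroid at (5.00, 110.00).
bottom flange: A = 105 × 18 = 1890.00, centroid at (62.50, 9.00).
top flange: A = 105 × 18 = 1890.00, centroid at (62.50, 211.00).
ΣA = 5980.00 cm²
ΣAx̄ = (2200.00)(5.00) + (1890.00)(62.50) + (1890.00)(62.50) = 247250.00 cm³
ΣAȳ = (2200.00)(110.00) + (1890.00)(9.00) + (1890.00)(211.00) = 657800.00 cm³
x̄ = 247250.00 / 5980.00 = 41.35 cm
ȳ = 657800.00 / 5980.00 = 110.00 cm

x̄ = 41.35 cm, ȳ = 110.00 cm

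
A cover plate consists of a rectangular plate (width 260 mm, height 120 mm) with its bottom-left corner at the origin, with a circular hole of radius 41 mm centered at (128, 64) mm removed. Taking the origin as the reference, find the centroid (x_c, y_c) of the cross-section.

plate: A = 260 × 120 = 31200.00, centroid at (130.00, 60.00).
hole: A = −π·41² = -5281.02, centroid at (128.00, 64.00).
ΣA = 25918.98 mm², ΣAx_c = 3380029.79 mm³, ΣAy_c = 1534014.90 mm³.
x_c = 3380029.79/25918.98 = 130.41 mm; y_c = 1534014.90/25918.98 = 59.18 mm.

x_c = 130.41 mm, y_c = 59.18 mm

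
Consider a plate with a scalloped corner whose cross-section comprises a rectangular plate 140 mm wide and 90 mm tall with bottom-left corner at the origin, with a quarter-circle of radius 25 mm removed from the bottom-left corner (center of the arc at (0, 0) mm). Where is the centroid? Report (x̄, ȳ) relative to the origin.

x̄ = 72.41 mm, ȳ = 46.39 mm

plate: A = 140 × 90 = 12600.00, centroid at (70.00, 45.00).
removed quarter-circle: A = −¼π·25² = -490.87, centroid at (10.61, 10.61).
ΣA = 12109.13 mm²
ΣAx̄ = (12600.00)(70.00) + (-490.87)(10.61) = 876791.67 mm³
ΣAȳ = (12600.00)(45.00) + (-490.87)(10.61) = 561791.67 mm³
x̄ = 876791.67 / 12109.13 = 72.41 mm
ȳ = 561791.67 / 12109.13 = 46.39 mm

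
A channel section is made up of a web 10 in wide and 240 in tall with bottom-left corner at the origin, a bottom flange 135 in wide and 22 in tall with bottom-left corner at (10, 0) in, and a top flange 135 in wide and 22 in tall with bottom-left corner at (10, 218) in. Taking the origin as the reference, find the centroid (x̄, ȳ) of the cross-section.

web: A = 10 × 240 = 2400.00, centroid at (5.00, 120.00).
bottom flange: A = 135 × 22 = 2970.00, centroid at (77.50, 11.00).
top flange: A = 135 × 22 = 2970.00, centroid at (77.50, 229.00).
ΣA = 8340.00 in², ΣAx̄ = 472350.00 in³, ΣAȳ = 1000800.00 in³.
x̄ = 472350.00/8340.00 = 56.64 in; ȳ = 1000800.00/8340.00 = 120.00 in.

x̄ = 56.64 in, ȳ = 120.00 in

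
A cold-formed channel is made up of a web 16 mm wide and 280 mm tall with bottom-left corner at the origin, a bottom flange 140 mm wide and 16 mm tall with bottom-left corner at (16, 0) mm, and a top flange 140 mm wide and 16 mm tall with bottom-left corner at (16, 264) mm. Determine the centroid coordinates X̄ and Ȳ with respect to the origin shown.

X̄ = 47.00 mm, Ȳ = 140.00 mm

web: A = 16 × 280 = 4480.00, centroid at (8.00, 140.00).
bottom flange: A = 140 × 16 = 2240.00, centroid at (86.00, 8.00).
top flange: A = 140 × 16 = 2240.00, centroid at (86.00, 272.00).
ΣA = 8960.00 mm², ΣAX̄ = 421120.00 mm³, ΣAȲ = 1254400.00 mm³.
X̄ = 421120.00/8960.00 = 47.00 mm; Ȳ = 1254400.00/8960.00 = 140.00 mm.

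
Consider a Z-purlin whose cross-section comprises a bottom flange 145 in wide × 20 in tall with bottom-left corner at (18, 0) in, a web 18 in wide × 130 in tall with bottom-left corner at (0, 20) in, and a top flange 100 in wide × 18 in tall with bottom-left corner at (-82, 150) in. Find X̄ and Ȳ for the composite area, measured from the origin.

bottom flange: A = 145 × 20 = 2900.00, centroid at (90.50, 10.00).
web: A = 18 × 130 = 2340.00, centroid at (9.00, 85.00).
top flange: A = 100 × 18 = 1800.00, centroid at (-32.00, 159.00).
ΣA = 7040.00 in²
ΣAX̄ = (2900.00)(90.50) + (2340.00)(9.00) + (1800.00)(-32.00) = 225910.00 in³
ΣAȲ = (2900.00)(10.00) + (2340.00)(85.00) + (1800.00)(159.00) = 514100.00 in³
X̄ = 225910.00 / 7040.00 = 32.09 in
Ȳ = 514100.00 / 7040.00 = 73.03 in

X̄ = 32.09 in, Ȳ = 73.03 in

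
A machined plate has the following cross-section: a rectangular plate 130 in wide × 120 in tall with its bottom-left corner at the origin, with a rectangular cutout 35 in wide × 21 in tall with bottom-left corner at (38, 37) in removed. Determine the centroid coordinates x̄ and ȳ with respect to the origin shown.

x̄ = 65.47 in, ȳ = 60.62 in

plate: A = 130 × 120 = 15600.00, centroid at (65.00, 60.00).
hole: A = −(35 × 21) = -735.00, centroid at (55.50, 47.50).
ΣA = 14865.00 in², ΣAx̄ = 973207.50 in³, ΣAȳ = 901087.50 in³.
x̄ = 973207.50/14865.00 = 65.47 in; ȳ = 901087.50/14865.00 = 60.62 in.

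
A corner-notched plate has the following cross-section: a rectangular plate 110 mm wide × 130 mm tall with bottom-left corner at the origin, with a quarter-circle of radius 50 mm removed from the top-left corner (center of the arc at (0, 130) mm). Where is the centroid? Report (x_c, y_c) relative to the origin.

x_c = 60.38 mm, y_c = 58.03 mm

Part | A | x̄ᵢ | ȳᵢ | A·x̄ᵢ | A·ȳᵢ
plate | 14300.00 | 55.00 | 65.00 | 786500.00 | 929500.00
removed quarter-circle | -1963.50 | 21.22 | 108.78 | -41666.67 | -213587.74
Σ | 12336.50 |  |  | 744833.33 | 715912.26
x_c = 744833.33 / 12336.50 = 60.38 mm
y_c = 715912.26 / 12336.50 = 58.03 mm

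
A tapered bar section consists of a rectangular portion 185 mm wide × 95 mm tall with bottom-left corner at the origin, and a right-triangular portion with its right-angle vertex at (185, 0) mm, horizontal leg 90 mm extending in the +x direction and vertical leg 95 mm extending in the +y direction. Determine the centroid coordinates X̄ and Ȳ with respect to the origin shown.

rectangular portion: A = 185 × 95 = 17575.00, centroid at (92.50, 47.50).
triangular portion: A = ½·90·95 = 4275.00, centroid at (215.00, 31.67).
ΣA = 21850.00 mm², ΣAX̄ = 2544812.50 mm³, ΣAȲ = 970187.50 mm³.
X̄ = 2544812.50/21850.00 = 116.47 mm; Ȳ = 970187.50/21850.00 = 44.40 mm.

X̄ = 116.47 mm, Ȳ = 44.40 mm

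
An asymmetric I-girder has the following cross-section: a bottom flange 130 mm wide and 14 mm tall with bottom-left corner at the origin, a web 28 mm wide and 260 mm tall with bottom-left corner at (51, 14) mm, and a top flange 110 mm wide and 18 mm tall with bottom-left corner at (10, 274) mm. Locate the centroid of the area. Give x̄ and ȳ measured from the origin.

Part | A | x̄ᵢ | ȳᵢ | A·x̄ᵢ | A·ȳᵢ
bottom flange | 1820.00 | 65.00 | 7.00 | 118300.00 | 12740.00
web | 7280.00 | 65.00 | 144.00 | 473200.00 | 1048320.00
top flange | 1980.00 | 65.00 | 283.00 | 128700.00 | 560340.00
Σ | 11080.00 |  |  | 720200.00 | 1621400.00
x̄ = 720200.00 / 11080.00 = 65.00 mm
ȳ = 1621400.00 / 11080.00 = 146.34 mm

x̄ = 65.00 mm, ȳ = 146.34 mm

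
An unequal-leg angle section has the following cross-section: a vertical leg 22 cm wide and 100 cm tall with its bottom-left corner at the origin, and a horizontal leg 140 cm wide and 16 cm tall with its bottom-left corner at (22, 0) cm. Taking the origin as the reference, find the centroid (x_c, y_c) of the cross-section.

x_c = 51.86 cm, y_c = 28.81 cm

Part | A | x̄ᵢ | ȳᵢ | A·x̄ᵢ | A·ȳᵢ
vertical leg | 2200.00 | 11.00 | 50.00 | 24200.00 | 110000.00
horizontal leg | 2240.00 | 92.00 | 8.00 | 206080.00 | 17920.00
Σ | 4440.00 |  |  | 230280.00 | 127920.00
x_c = 230280.00 / 4440.00 = 51.86 cm
y_c = 127920.00 / 4440.00 = 28.81 cm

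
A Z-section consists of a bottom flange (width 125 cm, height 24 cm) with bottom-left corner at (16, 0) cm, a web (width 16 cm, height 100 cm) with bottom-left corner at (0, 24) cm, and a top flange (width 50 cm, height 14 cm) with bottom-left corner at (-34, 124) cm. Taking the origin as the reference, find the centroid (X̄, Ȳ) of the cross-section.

X̄ = 45.66 cm, Ȳ = 46.43 cm

bottom flange: A = 125 × 24 = 3000.00, centroid at (78.50, 12.00).
web: A = 16 × 100 = 1600.00, centroid at (8.00, 74.00).
top flange: A = 50 × 14 = 700.00, centroid at (-9.00, 131.00).
ΣA = 5300.00 cm²
ΣAX̄ = (3000.00)(78.50) + (1600.00)(8.00) + (700.00)(-9.00) = 242000.00 cm³
ΣAȲ = (3000.00)(12.00) + (1600.00)(74.00) + (700.00)(131.00) = 246100.00 cm³
X̄ = 242000.00 / 5300.00 = 45.66 cm
Ȳ = 246100.00 / 5300.00 = 46.43 cm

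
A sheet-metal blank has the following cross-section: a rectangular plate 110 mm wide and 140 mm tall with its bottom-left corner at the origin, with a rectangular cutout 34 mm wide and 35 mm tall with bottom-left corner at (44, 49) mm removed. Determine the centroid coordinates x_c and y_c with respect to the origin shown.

x_c = 54.50 mm, y_c = 70.29 mm

plate: A = 110 × 140 = 15400.00, centroid at (55.00, 70.00).
hole: A = −(34 × 35) = -1190.00, centroid at (61.00, 66.50).
ΣA = 14210.00 mm², ΣAx_c = 774410.00 mm³, ΣAy_c = 998865.00 mm³.
x_c = 774410.00/14210.00 = 54.50 mm; y_c = 998865.00/14210.00 = 70.29 mm.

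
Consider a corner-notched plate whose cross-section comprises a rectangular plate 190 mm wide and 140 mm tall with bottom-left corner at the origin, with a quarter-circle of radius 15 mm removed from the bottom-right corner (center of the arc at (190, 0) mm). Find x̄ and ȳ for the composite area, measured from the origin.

x̄ = 94.41 mm, ȳ = 70.43 mm

Part | A | x̄ᵢ | ȳᵢ | A·x̄ᵢ | A·ȳᵢ
plate | 26600.00 | 95.00 | 70.00 | 2527000.00 | 1862000.00
removed quarter-circle | -176.71 | 183.63 | 6.37 | -32450.77 | -1125.00
Σ | 26423.29 |  |  | 2494549.23 | 1860875.00
x̄ = 2494549.23 / 26423.29 = 94.41 mm
ȳ = 1860875.00 / 26423.29 = 70.43 mm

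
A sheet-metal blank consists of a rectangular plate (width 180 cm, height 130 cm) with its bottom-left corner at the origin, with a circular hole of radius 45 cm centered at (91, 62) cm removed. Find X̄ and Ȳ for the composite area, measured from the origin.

plate: A = 180 × 130 = 23400.00, centroid at (90.00, 65.00).
hole: A = −π·45² = -6361.73, centroid at (91.00, 62.00).
ΣA = 17038.27 cm², ΣAX̄ = 1527083.01 cm³, ΣAȲ = 1126573.04 cm³.
X̄ = 1527083.01/17038.27 = 89.63 cm; Ȳ = 1126573.04/17038.27 = 66.12 cm.

X̄ = 89.63 cm, Ȳ = 66.12 cm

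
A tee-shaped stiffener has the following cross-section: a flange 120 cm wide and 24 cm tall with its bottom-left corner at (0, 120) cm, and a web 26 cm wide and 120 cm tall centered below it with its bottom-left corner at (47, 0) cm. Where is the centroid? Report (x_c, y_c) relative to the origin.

x_c = 60.00 cm, y_c = 94.56 cm

Part | A | x̄ᵢ | ȳᵢ | A·x̄ᵢ | A·ȳᵢ
web | 3120.00 | 60.00 | 60.00 | 187200.00 | 187200.00
flange | 2880.00 | 60.00 | 132.00 | 172800.00 | 380160.00
Σ | 6000.00 |  |  | 360000.00 | 567360.00
x_c = 360000.00 / 6000.00 = 60.00 cm
y_c = 567360.00 / 6000.00 = 94.56 cm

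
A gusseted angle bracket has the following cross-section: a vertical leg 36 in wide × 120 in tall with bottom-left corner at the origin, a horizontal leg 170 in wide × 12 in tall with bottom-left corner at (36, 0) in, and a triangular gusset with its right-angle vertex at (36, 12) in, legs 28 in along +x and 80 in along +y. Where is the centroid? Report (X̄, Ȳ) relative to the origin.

X̄ = 50.18 in, Ȳ = 42.08 in

vertical leg: A = 36 × 120 = 4320.00, centroid at (18.00, 60.00).
horizontal leg: A = 170 × 12 = 2040.00, centroid at (121.00, 6.00).
gusset: A = ½·28·80 = 1120.00, centroid at (45.33, 38.67).
ΣA = 7480.00 in², ΣAX̄ = 375373.33 in³, ΣAȲ = 314746.67 in³.
X̄ = 375373.33/7480.00 = 50.18 in; Ȳ = 314746.67/7480.00 = 42.08 in.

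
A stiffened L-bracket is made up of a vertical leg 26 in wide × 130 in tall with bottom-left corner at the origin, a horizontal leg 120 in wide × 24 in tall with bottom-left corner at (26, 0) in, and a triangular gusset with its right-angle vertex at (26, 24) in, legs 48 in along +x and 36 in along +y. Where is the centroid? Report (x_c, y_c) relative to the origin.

x_c = 46.03 in, y_c = 40.06 in

Part | A | x̄ᵢ | ȳᵢ | A·x̄ᵢ | A·ȳᵢ
vertical leg | 3380.00 | 13.00 | 65.00 | 43940.00 | 219700.00
horizontal leg | 2880.00 | 86.00 | 12.00 | 247680.00 | 34560.00
gusset | 864.00 | 42.00 | 36.00 | 36288.00 | 31104.00
Σ | 7124.00 |  |  | 327908.00 | 285364.00
x_c = 327908.00 / 7124.00 = 46.03 in
y_c = 285364.00 / 7124.00 = 40.06 in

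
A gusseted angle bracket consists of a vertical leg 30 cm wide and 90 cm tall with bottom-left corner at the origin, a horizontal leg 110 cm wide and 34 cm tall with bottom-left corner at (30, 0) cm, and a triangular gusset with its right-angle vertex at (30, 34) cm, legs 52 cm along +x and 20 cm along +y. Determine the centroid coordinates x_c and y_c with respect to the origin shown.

x_c = 55.03 cm, y_c = 29.63 cm

Part | A | x̄ᵢ | ȳᵢ | A·x̄ᵢ | A·ȳᵢ
vertical leg | 2700.00 | 15.00 | 45.00 | 40500.00 | 121500.00
horizontal leg | 3740.00 | 85.00 | 17.00 | 317900.00 | 63580.00
gusset | 520.00 | 47.33 | 40.67 | 24613.33 | 21146.67
Σ | 6960.00 |  |  | 383013.33 | 206226.67
x_c = 383013.33 / 6960.00 = 55.03 cm
y_c = 206226.67 / 6960.00 = 29.63 cm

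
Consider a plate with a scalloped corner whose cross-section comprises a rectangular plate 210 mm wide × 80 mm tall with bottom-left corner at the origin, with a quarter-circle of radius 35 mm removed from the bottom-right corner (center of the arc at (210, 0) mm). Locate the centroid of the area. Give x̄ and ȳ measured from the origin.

x̄ = 99.52 mm, ȳ = 41.53 mm

plate: A = 210 × 80 = 16800.00, centroid at (105.00, 40.00).
removed quarter-circle: A = −¼π·35² = -962.11, centroid at (195.15, 14.85).
ΣA = 15837.89 mm², ΣAx̄ = 1576247.99 mm³, ΣAȳ = 657708.33 mm³.
x̄ = 1576247.99/15837.89 = 99.52 mm; ȳ = 657708.33/15837.89 = 41.53 mm.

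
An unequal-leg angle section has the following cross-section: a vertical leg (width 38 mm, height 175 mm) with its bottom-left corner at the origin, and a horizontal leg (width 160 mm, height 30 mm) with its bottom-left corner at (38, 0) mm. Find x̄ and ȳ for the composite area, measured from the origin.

vertical leg: A = 38 × 175 = 6650.00, centroid at (19.00, 87.50).
horizontal leg: A = 160 × 30 = 4800.00, centroid at (118.00, 15.00).
ΣA = 11450.00 mm²
ΣAx̄ = (6650.00)(19.00) + (4800.00)(118.00) = 692750.00 mm³
ΣAȳ = (6650.00)(87.50) + (4800.00)(15.00) = 653875.00 mm³
x̄ = 692750.00 / 11450.00 = 60.50 mm
ȳ = 653875.00 / 11450.00 = 57.11 mm

x̄ = 60.50 mm, ȳ = 57.11 mm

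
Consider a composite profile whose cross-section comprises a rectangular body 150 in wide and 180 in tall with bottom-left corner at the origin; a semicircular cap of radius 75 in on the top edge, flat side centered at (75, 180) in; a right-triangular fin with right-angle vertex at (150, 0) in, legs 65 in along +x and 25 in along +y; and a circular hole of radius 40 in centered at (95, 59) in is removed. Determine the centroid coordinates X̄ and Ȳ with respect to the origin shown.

Part | A | x̄ᵢ | ȳᵢ | A·x̄ᵢ | A·ȳᵢ
rectangular body | 27000.00 | 75.00 | 90.00 | 2025000.00 | 2430000.00
semicircular top | 8835.73 | 75.00 | 211.83 | 662679.70 | 1871681.28
triangular fin | 812.50 | 171.67 | 8.33 | 139479.17 | 6770.83
hole | -5026.55 | 95.00 | 59.00 | -477522.08 | -296566.35
Σ | 31621.68 |  |  | 2349636.78 | 4011885.77
X̄ = 2349636.78 / 31621.68 = 74.30 in
Ȳ = 4011885.77 / 31621.68 = 126.87 in

X̄ = 74.30 in, Ȳ = 126.87 in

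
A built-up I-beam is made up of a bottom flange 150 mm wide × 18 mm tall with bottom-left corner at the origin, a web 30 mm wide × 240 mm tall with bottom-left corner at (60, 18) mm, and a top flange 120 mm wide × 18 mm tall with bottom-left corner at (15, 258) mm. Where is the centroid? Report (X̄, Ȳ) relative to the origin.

bottom flange: A = 150 × 18 = 2700.00, centroid at (75.00, 9.00).
web: A = 30 × 240 = 7200.00, centroid at (75.00, 138.00).
top flange: A = 120 × 18 = 2160.00, centroid at (75.00, 267.00).
ΣA = 12060.00 mm², ΣAX̄ = 904500.00 mm³, ΣAȲ = 1594620.00 mm³.
X̄ = 904500.00/12060.00 = 75.00 mm; Ȳ = 1594620.00/12060.00 = 132.22 mm.

X̄ = 75.00 mm, Ȳ = 132.22 mm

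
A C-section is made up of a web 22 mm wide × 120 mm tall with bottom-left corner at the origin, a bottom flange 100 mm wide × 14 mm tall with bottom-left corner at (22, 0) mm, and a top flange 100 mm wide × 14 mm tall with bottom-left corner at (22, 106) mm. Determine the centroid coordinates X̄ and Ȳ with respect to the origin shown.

Part | A | x̄ᵢ | ȳᵢ | A·x̄ᵢ | A·ȳᵢ
web | 2640.00 | 11.00 | 60.00 | 29040.00 | 158400.00
bottom flange | 1400.00 | 72.00 | 7.00 | 100800.00 | 9800.00
top flange | 1400.00 | 72.00 | 113.00 | 100800.00 | 158200.00
Σ | 5440.00 |  |  | 230640.00 | 326400.00
X̄ = 230640.00 / 5440.00 = 42.40 mm
Ȳ = 326400.00 / 5440.00 = 60.00 mm

X̄ = 42.40 mm, Ȳ = 60.00 mm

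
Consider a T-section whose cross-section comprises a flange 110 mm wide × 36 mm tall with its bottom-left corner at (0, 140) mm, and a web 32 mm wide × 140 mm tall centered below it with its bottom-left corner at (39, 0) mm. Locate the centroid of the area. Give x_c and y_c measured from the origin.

x_c = 55.00 mm, y_c = 111.29 mm

Part | A | x̄ᵢ | ȳᵢ | A·x̄ᵢ | A·ȳᵢ
web | 4480.00 | 55.00 | 70.00 | 246400.00 | 313600.00
flange | 3960.00 | 55.00 | 158.00 | 217800.00 | 625680.00
Σ | 8440.00 |  |  | 464200.00 | 939280.00
x_c = 464200.00 / 8440.00 = 55.00 mm
y_c = 939280.00 / 8440.00 = 111.29 mm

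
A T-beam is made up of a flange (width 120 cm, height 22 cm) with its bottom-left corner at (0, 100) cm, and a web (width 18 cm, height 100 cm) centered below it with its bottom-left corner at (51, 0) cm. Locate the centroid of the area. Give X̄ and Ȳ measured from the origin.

X̄ = 60.00 cm, Ȳ = 86.27 cm

Part | A | x̄ᵢ | ȳᵢ | A·x̄ᵢ | A·ȳᵢ
web | 1800.00 | 60.00 | 50.00 | 108000.00 | 90000.00
flange | 2640.00 | 60.00 | 111.00 | 158400.00 | 293040.00
Σ | 4440.00 |  |  | 266400.00 | 383040.00
X̄ = 266400.00 / 4440.00 = 60.00 cm
Ȳ = 383040.00 / 4440.00 = 86.27 cm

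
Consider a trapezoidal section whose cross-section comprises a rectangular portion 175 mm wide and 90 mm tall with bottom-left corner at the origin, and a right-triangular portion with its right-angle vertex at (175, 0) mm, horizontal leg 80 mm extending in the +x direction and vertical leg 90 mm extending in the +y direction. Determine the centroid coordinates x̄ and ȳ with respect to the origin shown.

x̄ = 108.74 mm, ȳ = 42.21 mm

rectangular portion: A = 175 × 90 = 15750.00, centroid at (87.50, 45.00).
triangular portion: A = ½·80·90 = 3600.00, centroid at (201.67, 30.00).
ΣA = 19350.00 mm²
ΣAx̄ = (15750.00)(87.50) + (3600.00)(201.67) = 2104125.00 mm³
ΣAȳ = (15750.00)(45.00) + (3600.00)(30.00) = 816750.00 mm³
x̄ = 2104125.00 / 19350.00 = 108.74 mm
ȳ = 816750.00 / 19350.00 = 42.21 mm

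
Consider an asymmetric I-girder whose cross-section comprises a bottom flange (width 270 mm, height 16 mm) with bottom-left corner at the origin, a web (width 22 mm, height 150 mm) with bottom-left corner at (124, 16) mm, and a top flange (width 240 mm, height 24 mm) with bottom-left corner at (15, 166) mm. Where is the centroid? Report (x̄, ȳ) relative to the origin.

x̄ = 135.00 mm, ȳ = 101.65 mm

bottom flange: A = 270 × 16 = 4320.00, centroid at (135.00, 8.00).
web: A = 22 × 150 = 3300.00, centroid at (135.00, 91.00).
top flange: A = 240 × 24 = 5760.00, centroid at (135.00, 178.00).
ΣA = 13380.00 mm², ΣAx̄ = 1806300.00 mm³, ΣAȳ = 1360140.00 mm³.
x̄ = 1806300.00/13380.00 = 135.00 mm; ȳ = 1360140.00/13380.00 = 101.65 mm.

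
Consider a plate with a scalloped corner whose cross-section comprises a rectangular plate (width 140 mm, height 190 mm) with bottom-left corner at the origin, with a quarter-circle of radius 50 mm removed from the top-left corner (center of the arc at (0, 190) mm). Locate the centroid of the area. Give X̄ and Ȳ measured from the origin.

plate: A = 140 × 190 = 26600.00, centroid at (70.00, 95.00).
removed quarter-circle: A = −¼π·50² = -1963.50, centroid at (21.22, 168.78).
ΣA = 24636.50 mm², ΣAX̄ = 1820333.33 mm³, ΣAȲ = 2195602.54 mm³.
X̄ = 1820333.33/24636.50 = 73.89 mm; Ȳ = 2195602.54/24636.50 = 89.12 mm.

X̄ = 73.89 mm, Ȳ = 89.12 mm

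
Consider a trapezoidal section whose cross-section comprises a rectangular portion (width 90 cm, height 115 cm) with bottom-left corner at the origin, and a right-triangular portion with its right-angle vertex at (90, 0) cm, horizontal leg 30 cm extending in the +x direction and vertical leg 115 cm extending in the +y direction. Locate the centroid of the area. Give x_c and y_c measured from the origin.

x_c = 52.86 cm, y_c = 54.76 cm

Part | A | x̄ᵢ | ȳᵢ | A·x̄ᵢ | A·ȳᵢ
rectangular portion | 10350.00 | 45.00 | 57.50 | 465750.00 | 595125.00
triangular portion | 1725.00 | 100.00 | 38.33 | 172500.00 | 66125.00
Σ | 12075.00 |  |  | 638250.00 | 661250.00
x_c = 638250.00 / 12075.00 = 52.86 cm
y_c = 661250.00 / 12075.00 = 54.76 cm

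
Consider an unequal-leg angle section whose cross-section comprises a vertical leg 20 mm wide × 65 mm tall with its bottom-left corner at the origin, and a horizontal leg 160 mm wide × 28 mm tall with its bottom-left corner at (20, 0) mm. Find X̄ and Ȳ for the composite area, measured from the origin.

vertical leg: A = 20 × 65 = 1300.00, centroid at (10.00, 32.50).
horizontal leg: A = 160 × 28 = 4480.00, centroid at (100.00, 14.00).
ΣA = 5780.00 mm²
ΣAX̄ = (1300.00)(10.00) + (4480.00)(100.00) = 461000.00 mm³
ΣAȲ = (1300.00)(32.50) + (4480.00)(14.00) = 104970.00 mm³
X̄ = 461000.00 / 5780.00 = 79.76 mm
Ȳ = 104970.00 / 5780.00 = 18.16 mm

X̄ = 79.76 mm, Ȳ = 18.16 mm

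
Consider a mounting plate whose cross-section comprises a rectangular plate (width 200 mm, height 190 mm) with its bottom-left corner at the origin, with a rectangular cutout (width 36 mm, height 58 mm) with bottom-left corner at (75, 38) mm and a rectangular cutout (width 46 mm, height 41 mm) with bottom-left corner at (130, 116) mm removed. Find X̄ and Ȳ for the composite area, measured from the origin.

X̄ = 97.49 mm, Ȳ = 94.42 mm

plate: A = 200 × 190 = 38000.00, centroid at (100.00, 95.00).
hole 1: A = −(36 × 58) = -2088.00, centroid at (93.00, 67.00).
hole 2: A = −(46 × 41) = -1886.00, centroid at (153.00, 136.50).
ΣA = 34026.00 mm², ΣAX̄ = 3317258.00 mm³, ΣAȲ = 3212665.00 mm³.
X̄ = 3317258.00/34026.00 = 97.49 mm; Ȳ = 3212665.00/34026.00 = 94.42 mm.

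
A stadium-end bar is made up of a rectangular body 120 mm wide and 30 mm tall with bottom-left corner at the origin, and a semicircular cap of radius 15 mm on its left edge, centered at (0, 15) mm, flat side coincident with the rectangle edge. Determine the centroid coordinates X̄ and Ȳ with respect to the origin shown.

X̄ = 54.07 mm, Ȳ = 15.00 mm

rectangular body: A = 120 × 30 = 3600.00, centroid at (60.00, 15.00).
semicircular end: A = ½π·15² = 353.43, centroid at (-6.37, 15.00).
ΣA = 3953.43 mm²
ΣAX̄ = (3600.00)(60.00) + (353.43)(-6.37) = 213750.00 mm³
ΣAȲ = (3600.00)(15.00) + (353.43)(15.00) = 59301.44 mm³
X̄ = 213750.00 / 3953.43 = 54.07 mm
Ȳ = 59301.44 / 3953.43 = 15.00 mm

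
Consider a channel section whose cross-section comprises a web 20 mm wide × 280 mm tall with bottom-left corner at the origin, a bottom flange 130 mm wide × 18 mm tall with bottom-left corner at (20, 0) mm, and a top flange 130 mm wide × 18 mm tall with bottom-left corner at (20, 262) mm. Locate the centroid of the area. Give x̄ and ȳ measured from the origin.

Part | A | x̄ᵢ | ȳᵢ | A·x̄ᵢ | A·ȳᵢ
web | 5600.00 | 10.00 | 140.00 | 56000.00 | 784000.00
bottom flange | 2340.00 | 85.00 | 9.00 | 198900.00 | 21060.00
top flange | 2340.00 | 85.00 | 271.00 | 198900.00 | 634140.00
Σ | 10280.00 |  |  | 453800.00 | 1439200.00
x̄ = 453800.00 / 10280.00 = 44.14 mm
ȳ = 1439200.00 / 10280.00 = 140.00 mm

x̄ = 44.14 mm, ȳ = 140.00 mm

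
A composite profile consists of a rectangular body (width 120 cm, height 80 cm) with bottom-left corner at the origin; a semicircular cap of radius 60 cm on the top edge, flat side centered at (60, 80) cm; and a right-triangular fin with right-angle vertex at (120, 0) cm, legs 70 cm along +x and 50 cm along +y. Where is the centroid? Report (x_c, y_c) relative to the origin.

x_c = 68.58 cm, y_c = 59.37 cm

rectangular body: A = 120 × 80 = 9600.00, centroid at (60.00, 40.00).
semicircular top: A = ½π·60² = 5654.87, centroid at (60.00, 105.46).
triangular fin: A = ½·70·50 = 1750.00, centroid at (143.33, 16.67).
ΣA = 17004.87 cm², ΣAx_c = 1166125.34 cm³, ΣAy_c = 1009556.01 cm³.
x_c = 1166125.34/17004.87 = 68.58 cm; y_c = 1009556.01/17004.87 = 59.37 cm.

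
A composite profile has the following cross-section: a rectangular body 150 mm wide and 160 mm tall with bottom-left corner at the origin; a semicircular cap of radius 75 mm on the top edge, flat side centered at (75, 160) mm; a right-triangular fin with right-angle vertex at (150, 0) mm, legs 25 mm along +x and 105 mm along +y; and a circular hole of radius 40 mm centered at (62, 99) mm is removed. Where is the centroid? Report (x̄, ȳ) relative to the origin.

x̄ = 81.00 mm, ȳ = 108.62 mm

rectangular body: A = 150 × 160 = 24000.00, centroid at (75.00, 80.00).
semicircular top: A = ½π·75² = 8835.73, centroid at (75.00, 191.83).
triangular fin: A = ½·25·105 = 1312.50, centroid at (158.33, 35.00).
hole: A = −π·40² = -5026.55, centroid at (62.00, 99.00).
ΣA = 29121.68 mm², ΣAx̄ = 2358846.21 mm³, ΣAȳ = 3163275.92 mm³.
x̄ = 2358846.21/29121.68 = 81.00 mm; ȳ = 3163275.92/29121.68 = 108.62 mm.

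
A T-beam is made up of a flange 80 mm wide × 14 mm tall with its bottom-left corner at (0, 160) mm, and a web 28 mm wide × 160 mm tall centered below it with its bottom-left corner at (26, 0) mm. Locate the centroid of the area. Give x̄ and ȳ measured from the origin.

Part | A | x̄ᵢ | ȳᵢ | A·x̄ᵢ | A·ȳᵢ
web | 4480.00 | 40.00 | 80.00 | 179200.00 | 358400.00
flange | 1120.00 | 40.00 | 167.00 | 44800.00 | 187040.00
Σ | 5600.00 |  |  | 224000.00 | 545440.00
x̄ = 224000.00 / 5600.00 = 40.00 mm
ȳ = 545440.00 / 5600.00 = 97.40 mm

x̄ = 40.00 mm, ȳ = 97.40 mm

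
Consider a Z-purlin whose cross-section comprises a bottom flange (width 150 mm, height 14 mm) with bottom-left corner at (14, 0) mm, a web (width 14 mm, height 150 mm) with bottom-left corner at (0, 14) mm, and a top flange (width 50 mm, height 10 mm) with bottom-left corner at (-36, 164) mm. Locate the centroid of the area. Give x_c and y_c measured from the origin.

bottom flange: A = 150 × 14 = 2100.00, centroid at (89.00, 7.00).
web: A = 14 × 150 = 2100.00, centroid at (7.00, 89.00).
top flange: A = 50 × 10 = 500.00, centroid at (-11.00, 169.00).
ΣA = 4700.00 mm², ΣAx_c = 196100.00 mm³, ΣAy_c = 286100.00 mm³.
x_c = 196100.00/4700.00 = 41.72 mm; y_c = 286100.00/4700.00 = 60.87 mm.

x_c = 41.72 mm, y_c = 60.87 mm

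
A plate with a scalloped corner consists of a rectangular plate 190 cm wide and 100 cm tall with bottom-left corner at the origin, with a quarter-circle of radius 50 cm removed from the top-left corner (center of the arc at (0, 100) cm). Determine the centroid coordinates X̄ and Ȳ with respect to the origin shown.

plate: A = 190 × 100 = 19000.00, centroid at (95.00, 50.00).
removed quarter-circle: A = −¼π·50² = -1963.50, centroid at (21.22, 78.78).
ΣA = 17036.50 cm², ΣAX̄ = 1763333.33 cm³, ΣAȲ = 795317.13 cm³.
X̄ = 1763333.33/17036.50 = 103.50 cm; Ȳ = 795317.13/17036.50 = 46.68 cm.

X̄ = 103.50 cm, Ȳ = 46.68 cm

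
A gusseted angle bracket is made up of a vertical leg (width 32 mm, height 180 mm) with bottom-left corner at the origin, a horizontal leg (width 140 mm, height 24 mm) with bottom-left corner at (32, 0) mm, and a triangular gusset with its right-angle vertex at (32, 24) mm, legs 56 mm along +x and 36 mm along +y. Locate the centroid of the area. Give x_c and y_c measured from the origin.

x_c = 47.98 mm, y_c = 58.75 mm

Part | A | x̄ᵢ | ȳᵢ | A·x̄ᵢ | A·ȳᵢ
vertical leg | 5760.00 | 16.00 | 90.00 | 92160.00 | 518400.00
horizontal leg | 3360.00 | 102.00 | 12.00 | 342720.00 | 40320.00
gusset | 1008.00 | 50.67 | 36.00 | 51072.00 | 36288.00
Σ | 10128.00 |  |  | 485952.00 | 595008.00
x_c = 485952.00 / 10128.00 = 47.98 mm
y_c = 595008.00 / 10128.00 = 58.75 mm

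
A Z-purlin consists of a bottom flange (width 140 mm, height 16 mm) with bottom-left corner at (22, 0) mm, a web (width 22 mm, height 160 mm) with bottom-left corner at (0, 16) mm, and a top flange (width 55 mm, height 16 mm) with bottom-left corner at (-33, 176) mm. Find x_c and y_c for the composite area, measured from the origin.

bottom flange: A = 140 × 16 = 2240.00, centroid at (92.00, 8.00).
web: A = 22 × 160 = 3520.00, centroid at (11.00, 96.00).
top flange: A = 55 × 16 = 880.00, centroid at (-5.50, 184.00).
ΣA = 6640.00 mm²
ΣAx_c = (2240.00)(92.00) + (3520.00)(11.00) + (880.00)(-5.50) = 239960.00 mm³
ΣAy_c = (2240.00)(8.00) + (3520.00)(96.00) + (880.00)(184.00) = 517760.00 mm³
x_c = 239960.00 / 6640.00 = 36.14 mm
y_c = 517760.00 / 6640.00 = 77.98 mm

x_c = 36.14 mm, y_c = 77.98 mm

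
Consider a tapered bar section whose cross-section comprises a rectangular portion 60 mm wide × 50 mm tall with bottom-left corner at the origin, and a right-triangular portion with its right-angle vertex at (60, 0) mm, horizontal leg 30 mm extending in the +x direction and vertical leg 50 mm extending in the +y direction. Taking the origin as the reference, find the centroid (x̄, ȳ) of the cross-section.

x̄ = 38.00 mm, ȳ = 23.33 mm

rectangular portion: A = 60 × 50 = 3000.00, centroid at (30.00, 25.00).
triangular portion: A = ½·30·50 = 750.00, centroid at (70.00, 16.67).
ΣA = 3750.00 mm²
ΣAx̄ = (3000.00)(30.00) + (750.00)(70.00) = 142500.00 mm³
ΣAȳ = (3000.00)(25.00) + (750.00)(16.67) = 87500.00 mm³
x̄ = 142500.00 / 3750.00 = 38.00 mm
ȳ = 87500.00 / 3750.00 = 23.33 mm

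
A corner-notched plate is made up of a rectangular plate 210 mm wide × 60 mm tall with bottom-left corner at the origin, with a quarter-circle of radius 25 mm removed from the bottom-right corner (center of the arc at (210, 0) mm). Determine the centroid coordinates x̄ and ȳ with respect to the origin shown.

plate: A = 210 × 60 = 12600.00, centroid at (105.00, 30.00).
removed quarter-circle: A = −¼π·25² = -490.87, centroid at (199.39, 10.61).
ΣA = 12109.13 mm²
ΣAx̄ = (12600.00)(105.00) + (-490.87)(199.39) = 1225124.82 mm³
ΣAȳ = (12600.00)(30.00) + (-490.87)(10.61) = 372791.67 mm³
x̄ = 1225124.82 / 12109.13 = 101.17 mm
ȳ = 372791.67 / 12109.13 = 30.79 mm

x̄ = 101.17 mm, ȳ = 30.79 mm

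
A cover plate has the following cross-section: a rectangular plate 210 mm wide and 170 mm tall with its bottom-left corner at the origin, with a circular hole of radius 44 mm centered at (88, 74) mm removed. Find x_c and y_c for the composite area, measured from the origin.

x_c = 108.49 mm, y_c = 87.26 mm

plate: A = 210 × 170 = 35700.00, centroid at (105.00, 85.00).
hole: A = −π·44² = -6082.12, centroid at (88.00, 74.00).
ΣA = 29617.88 mm², ΣAx_c = 3213273.14 mm³, ΣAy_c = 2584422.87 mm³.
x_c = 3213273.14/29617.88 = 108.49 mm; y_c = 2584422.87/29617.88 = 87.26 mm.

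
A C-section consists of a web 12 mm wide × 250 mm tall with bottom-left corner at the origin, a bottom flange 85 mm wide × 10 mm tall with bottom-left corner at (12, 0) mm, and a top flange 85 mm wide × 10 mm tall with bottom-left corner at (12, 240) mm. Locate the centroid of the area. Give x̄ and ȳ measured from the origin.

x̄ = 23.54 mm, ȳ = 125.00 mm

web: A = 12 × 250 = 3000.00, centroid at (6.00, 125.00).
bottom flange: A = 85 × 10 = 850.00, centroid at (54.50, 5.00).
top flange: A = 85 × 10 = 850.00, centroid at (54.50, 245.00).
ΣA = 4700.00 mm²
ΣAx̄ = (3000.00)(6.00) + (850.00)(54.50) + (850.00)(54.50) = 110650.00 mm³
ΣAȳ = (3000.00)(125.00) + (850.00)(5.00) + (850.00)(245.00) = 587500.00 mm³
x̄ = 110650.00 / 4700.00 = 23.54 mm
ȳ = 587500.00 / 4700.00 = 125.00 mm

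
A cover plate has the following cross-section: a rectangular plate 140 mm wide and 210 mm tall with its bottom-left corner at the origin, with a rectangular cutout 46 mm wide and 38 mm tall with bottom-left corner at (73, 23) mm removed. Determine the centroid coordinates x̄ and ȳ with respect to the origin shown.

plate: A = 140 × 210 = 29400.00, centroid at (70.00, 105.00).
hole: A = −(46 × 38) = -1748.00, centroid at (96.00, 42.00).
ΣA = 27652.00 mm², ΣAx̄ = 1890192.00 mm³, ΣAȳ = 3013584.00 mm³.
x̄ = 1890192.00/27652.00 = 68.36 mm; ȳ = 3013584.00/27652.00 = 108.98 mm.

x̄ = 68.36 mm, ȳ = 108.98 mm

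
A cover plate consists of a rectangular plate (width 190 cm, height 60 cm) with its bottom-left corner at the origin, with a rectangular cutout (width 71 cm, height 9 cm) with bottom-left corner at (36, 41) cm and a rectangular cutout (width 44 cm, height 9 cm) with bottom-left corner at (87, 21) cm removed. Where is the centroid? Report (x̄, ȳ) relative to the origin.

x̄ = 95.91 cm, ȳ = 29.22 cm

plate: A = 190 × 60 = 11400.00, centroid at (95.00, 30.00).
hole 1: A = −(71 × 9) = -639.00, centroid at (71.50, 45.50).
hole 2: A = −(44 × 9) = -396.00, centroid at (109.00, 25.50).
ΣA = 10365.00 cm², ΣAx̄ = 994147.50 cm³, ΣAȳ = 302827.50 cm³.
x̄ = 994147.50/10365.00 = 95.91 cm; ȳ = 302827.50/10365.00 = 29.22 cm.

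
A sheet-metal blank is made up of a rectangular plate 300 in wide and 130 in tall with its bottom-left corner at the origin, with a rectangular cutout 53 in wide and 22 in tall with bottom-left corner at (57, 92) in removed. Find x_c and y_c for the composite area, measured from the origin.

plate: A = 300 × 130 = 39000.00, centroid at (150.00, 65.00).
hole: A = −(53 × 22) = -1166.00, centroid at (83.50, 103.00).
ΣA = 37834.00 in², ΣAx_c = 5752639.00 in³, ΣAy_c = 2414902.00 in³.
x_c = 5752639.00/37834.00 = 152.05 in; y_c = 2414902.00/37834.00 = 63.83 in.

x_c = 152.05 in, y_c = 63.83 in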